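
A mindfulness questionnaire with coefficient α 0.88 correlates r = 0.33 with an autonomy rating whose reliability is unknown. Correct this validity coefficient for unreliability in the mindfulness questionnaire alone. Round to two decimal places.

0.35

Single correction: r_c = r_obs / √r_xx = 0.33 / √0.88 = 0.33 / 0.9381 ≈ 0.35.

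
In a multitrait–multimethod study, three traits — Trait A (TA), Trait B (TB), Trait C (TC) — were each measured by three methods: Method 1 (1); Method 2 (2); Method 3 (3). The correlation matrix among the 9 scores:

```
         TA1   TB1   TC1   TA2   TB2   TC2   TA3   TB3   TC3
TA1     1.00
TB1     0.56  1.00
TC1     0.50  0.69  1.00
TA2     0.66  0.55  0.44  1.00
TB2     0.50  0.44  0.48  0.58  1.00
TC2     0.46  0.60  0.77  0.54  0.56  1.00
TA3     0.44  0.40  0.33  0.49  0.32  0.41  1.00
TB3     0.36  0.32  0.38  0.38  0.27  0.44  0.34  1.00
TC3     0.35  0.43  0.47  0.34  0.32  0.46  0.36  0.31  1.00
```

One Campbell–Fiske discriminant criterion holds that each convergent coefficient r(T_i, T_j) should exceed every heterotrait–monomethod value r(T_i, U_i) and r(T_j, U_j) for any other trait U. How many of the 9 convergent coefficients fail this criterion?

7

Checking each validity diagonal entry against its comparison values:
TA (methods 1·2): 0.66 vs {0.56, 0.58, 0.50, 0.54} → pass.
TA (methods 1·3): 0.44 vs {0.56, 0.34, 0.50, 0.36} → fail.
TA (methods 2·3): 0.49 vs {0.58, 0.34, 0.54, 0.36} → fail.
TB (methods 1·2): 0.44 vs {0.56, 0.58, 0.69, 0.56} → fail.
TB (methods 1·3): 0.32 vs {0.56, 0.34, 0.69, 0.31} → fail.
TB (methods 2·3): 0.27 vs {0.58, 0.34, 0.56, 0.31} → fail.
TC (methods 1·2): 0.77 vs {0.50, 0.54, 0.69, 0.56} → pass.
TC (methods 1·3): 0.47 vs {0.50, 0.36, 0.69, 0.31} → fail.
TC (methods 2·3): 0.46 vs {0.54, 0.36, 0.56, 0.31} → fail.
7 of 9 fail.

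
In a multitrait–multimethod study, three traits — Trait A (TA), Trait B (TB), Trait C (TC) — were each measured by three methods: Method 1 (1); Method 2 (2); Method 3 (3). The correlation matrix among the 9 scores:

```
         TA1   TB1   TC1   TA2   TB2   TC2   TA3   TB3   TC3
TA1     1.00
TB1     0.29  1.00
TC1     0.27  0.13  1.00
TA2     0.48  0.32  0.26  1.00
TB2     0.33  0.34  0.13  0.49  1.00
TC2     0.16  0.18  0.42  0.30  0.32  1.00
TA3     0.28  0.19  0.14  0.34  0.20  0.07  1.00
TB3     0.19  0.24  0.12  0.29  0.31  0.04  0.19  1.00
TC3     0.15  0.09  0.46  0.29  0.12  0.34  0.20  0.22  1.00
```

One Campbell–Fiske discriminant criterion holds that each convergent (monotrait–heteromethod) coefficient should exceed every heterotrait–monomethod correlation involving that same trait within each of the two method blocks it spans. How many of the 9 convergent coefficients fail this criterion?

6

Convergent coefficients and their comparison sets:
TA (methods 1·2): 0.48 vs {0.29, 0.49, 0.27, 0.30} → fail.
TA (methods 1·3): 0.28 vs {0.29, 0.19, 0.27, 0.20} → fail.
TA (methods 2·3): 0.34 vs {0.49, 0.19, 0.30, 0.20} → fail.
TB (methods 1·2): 0.34 vs {0.29, 0.49, 0.13, 0.32} → fail.
TB (methods 1·3): 0.24 vs {0.29, 0.19, 0.13, 0.22} → fail.
TB (methods 2·3): 0.31 vs {0.49, 0.19, 0.32, 0.22} → fail.
TC (methods 1·2): 0.42 vs {0.27, 0.30, 0.13, 0.32} → pass.
TC (methods 1·3): 0.46 vs {0.27, 0.20, 0.13, 0.22} → pass.
TC (methods 2·3): 0.34 vs {0.30, 0.20, 0.32, 0.22} → pass.
6 of 9 fail.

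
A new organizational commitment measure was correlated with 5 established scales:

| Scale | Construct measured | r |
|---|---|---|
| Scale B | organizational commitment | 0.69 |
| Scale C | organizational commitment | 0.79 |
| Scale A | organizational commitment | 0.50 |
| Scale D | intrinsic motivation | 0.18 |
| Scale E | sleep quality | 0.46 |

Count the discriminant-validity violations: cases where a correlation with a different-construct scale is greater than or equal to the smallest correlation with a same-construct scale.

0

Convergent (same construct = organizational commitment): Scale B, Scale C, Scale A.
Smallest convergent = 0.50. Discriminant values: 0.18, 0.46; count ≥ 0.50 → 0.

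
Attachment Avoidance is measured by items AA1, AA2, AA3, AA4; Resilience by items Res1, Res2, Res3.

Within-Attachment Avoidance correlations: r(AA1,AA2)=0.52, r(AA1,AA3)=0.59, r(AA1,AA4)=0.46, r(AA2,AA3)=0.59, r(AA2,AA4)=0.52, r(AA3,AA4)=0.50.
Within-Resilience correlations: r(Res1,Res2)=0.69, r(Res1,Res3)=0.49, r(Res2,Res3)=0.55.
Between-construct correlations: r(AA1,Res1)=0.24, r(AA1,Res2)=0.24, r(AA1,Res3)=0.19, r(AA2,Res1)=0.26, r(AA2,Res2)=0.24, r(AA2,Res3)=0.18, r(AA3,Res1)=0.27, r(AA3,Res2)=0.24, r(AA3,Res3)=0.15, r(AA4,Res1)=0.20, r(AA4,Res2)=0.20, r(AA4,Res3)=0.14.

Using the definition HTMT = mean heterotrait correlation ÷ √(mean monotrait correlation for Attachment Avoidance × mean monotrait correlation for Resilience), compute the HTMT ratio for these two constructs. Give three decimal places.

0.384

Between-construct mean = 2.55/12 = 0.2125.
Mean within-AA = 3.18/6 = 0.5300; mean within-Res = 1.73/3 = 0.5767.
Geometric mean = √(0.5300 × 0.5767) = 0.5529.
HTMT = 0.2125 / 0.5529 = 0.384.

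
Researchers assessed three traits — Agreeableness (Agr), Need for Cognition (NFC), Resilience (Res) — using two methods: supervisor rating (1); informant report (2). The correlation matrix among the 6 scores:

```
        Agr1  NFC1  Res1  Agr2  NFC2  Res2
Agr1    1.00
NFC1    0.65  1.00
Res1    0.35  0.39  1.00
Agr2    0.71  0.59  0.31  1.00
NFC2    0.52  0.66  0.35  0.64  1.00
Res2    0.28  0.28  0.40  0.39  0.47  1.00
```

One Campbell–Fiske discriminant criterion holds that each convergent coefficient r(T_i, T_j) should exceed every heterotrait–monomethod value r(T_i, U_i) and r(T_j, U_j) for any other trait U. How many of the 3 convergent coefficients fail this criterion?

Checking each validity diagonal entry against its comparison values:
Agr (methods 1·2): 0.71 vs {0.65, 0.64, 0.35, 0.39} → pass.
NFC (methods 1·2): 0.66 vs {0.65, 0.64, 0.39, 0.47} → pass.
Res (methods 1·2): 0.40 vs {0.35, 0.39, 0.39, 0.47} → fail.
1 of 3 fail.

1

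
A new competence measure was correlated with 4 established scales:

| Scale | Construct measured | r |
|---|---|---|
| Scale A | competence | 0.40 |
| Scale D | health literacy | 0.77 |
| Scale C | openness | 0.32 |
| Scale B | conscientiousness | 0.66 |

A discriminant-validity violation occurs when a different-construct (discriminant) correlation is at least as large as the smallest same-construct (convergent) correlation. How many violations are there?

Convergent (same construct = competence): Scale A.
Smallest convergent = 0.40. Discriminant values: 0.77, 0.32, 0.66; count ≥ 0.40 → 2.

2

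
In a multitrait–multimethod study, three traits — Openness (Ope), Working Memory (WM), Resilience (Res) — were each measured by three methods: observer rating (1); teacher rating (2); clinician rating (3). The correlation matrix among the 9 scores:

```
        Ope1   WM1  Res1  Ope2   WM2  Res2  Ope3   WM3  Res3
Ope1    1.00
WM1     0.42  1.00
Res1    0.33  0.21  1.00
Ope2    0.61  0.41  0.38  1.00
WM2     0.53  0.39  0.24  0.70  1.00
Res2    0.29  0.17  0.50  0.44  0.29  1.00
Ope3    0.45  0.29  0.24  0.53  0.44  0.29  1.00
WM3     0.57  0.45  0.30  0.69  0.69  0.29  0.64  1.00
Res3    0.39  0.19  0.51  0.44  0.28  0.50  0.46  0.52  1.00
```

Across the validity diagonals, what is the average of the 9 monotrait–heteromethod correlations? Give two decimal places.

Convergent values: 0.61, 0.45, 0.53, 0.39, 0.45, 0.69, 0.50, 0.51, 0.50; mean = 4.63/9 = 0.51.

0.51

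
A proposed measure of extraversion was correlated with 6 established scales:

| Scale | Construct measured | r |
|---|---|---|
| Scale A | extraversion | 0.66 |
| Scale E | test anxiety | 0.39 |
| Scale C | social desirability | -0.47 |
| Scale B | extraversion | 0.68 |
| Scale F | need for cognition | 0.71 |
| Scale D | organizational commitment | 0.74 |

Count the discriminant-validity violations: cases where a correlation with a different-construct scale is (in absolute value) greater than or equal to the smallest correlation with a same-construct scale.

Convergent (same construct = extraversion): Scale A, Scale B.
Smallest convergent = 0.66. Discriminant |r|: 0.39, 0.47, 0.71, 0.74; count ≥ 0.66 → 2.

2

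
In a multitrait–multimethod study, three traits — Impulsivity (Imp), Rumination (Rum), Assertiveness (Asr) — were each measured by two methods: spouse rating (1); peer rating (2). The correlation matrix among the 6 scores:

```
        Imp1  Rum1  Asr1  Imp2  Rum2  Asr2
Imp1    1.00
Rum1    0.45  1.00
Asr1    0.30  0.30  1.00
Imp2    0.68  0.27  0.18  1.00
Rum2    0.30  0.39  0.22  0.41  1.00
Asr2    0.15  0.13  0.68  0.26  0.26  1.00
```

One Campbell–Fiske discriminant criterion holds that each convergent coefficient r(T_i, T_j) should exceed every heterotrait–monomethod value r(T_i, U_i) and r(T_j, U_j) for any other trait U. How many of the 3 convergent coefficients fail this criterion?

Each convergent coefficient versus the relevant comparison correlations:
Imp (methods 1·2): 0.68 vs {0.45, 0.41, 0.30, 0.26} → pass.
Rum (methods 1·2): 0.39 vs {0.45, 0.41, 0.30, 0.26} → fail.
Asr (methods 1·2): 0.68 vs {0.30, 0.26, 0.30, 0.26} → pass.
1 of 3 fail.

1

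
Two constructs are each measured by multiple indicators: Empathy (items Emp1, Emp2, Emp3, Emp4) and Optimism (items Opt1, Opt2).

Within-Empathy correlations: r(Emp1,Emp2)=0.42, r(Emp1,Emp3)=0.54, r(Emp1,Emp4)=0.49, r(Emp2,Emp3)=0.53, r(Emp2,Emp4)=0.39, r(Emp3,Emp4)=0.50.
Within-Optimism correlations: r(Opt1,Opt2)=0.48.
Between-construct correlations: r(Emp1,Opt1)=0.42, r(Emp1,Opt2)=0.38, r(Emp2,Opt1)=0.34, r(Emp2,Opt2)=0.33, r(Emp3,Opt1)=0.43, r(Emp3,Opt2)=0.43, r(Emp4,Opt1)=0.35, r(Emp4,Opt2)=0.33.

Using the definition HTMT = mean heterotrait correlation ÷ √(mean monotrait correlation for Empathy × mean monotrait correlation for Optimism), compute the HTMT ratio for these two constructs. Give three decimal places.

0.785

Between-construct mean = 3.01/8 = 0.3763.
Mean within-Emp = 2.87/6 = 0.4783; mean within-Opt = 0.48/1 = 0.4800.
Geometric mean = √(0.4783 × 0.4800) = 0.4791.
HTMT = 0.3763 / 0.4791 = 0.785.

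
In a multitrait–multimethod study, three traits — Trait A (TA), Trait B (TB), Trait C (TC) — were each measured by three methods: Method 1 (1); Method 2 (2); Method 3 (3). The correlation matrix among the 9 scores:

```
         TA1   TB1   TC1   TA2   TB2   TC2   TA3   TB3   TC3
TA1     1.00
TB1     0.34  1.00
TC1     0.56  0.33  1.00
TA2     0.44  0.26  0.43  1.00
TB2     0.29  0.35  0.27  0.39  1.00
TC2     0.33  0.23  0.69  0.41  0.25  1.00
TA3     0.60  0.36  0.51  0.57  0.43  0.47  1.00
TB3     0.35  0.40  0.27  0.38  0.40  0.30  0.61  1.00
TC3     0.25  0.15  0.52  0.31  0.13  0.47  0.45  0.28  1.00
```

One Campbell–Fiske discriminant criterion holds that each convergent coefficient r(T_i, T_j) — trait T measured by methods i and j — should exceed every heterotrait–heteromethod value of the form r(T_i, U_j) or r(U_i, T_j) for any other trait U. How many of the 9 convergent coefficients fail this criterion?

Each convergent coefficient versus the relevant comparison correlations:
TA (methods 1·2): 0.44 vs {0.29, 0.26, 0.33, 0.43} → pass.
TA (methods 1·3): 0.60 vs {0.35, 0.36, 0.25, 0.51} → pass.
TA (methods 2·3): 0.57 vs {0.38, 0.43, 0.31, 0.47} → pass.
TB (methods 1·2): 0.35 vs {0.26, 0.29, 0.23, 0.27} → pass.
TB (methods 1·3): 0.40 vs {0.36, 0.35, 0.15, 0.27} → pass.
TB (methods 2·3): 0.40 vs {0.43, 0.38, 0.13, 0.30} → fail.
TC (methods 1·2): 0.69 vs {0.43, 0.33, 0.27, 0.23} → pass.
TC (methods 1·3): 0.52 vs {0.51, 0.25, 0.27, 0.15} → pass.
TC (methods 2·3): 0.47 vs {0.47, 0.31, 0.30, 0.13} → fail.
2 of 9 fail.

2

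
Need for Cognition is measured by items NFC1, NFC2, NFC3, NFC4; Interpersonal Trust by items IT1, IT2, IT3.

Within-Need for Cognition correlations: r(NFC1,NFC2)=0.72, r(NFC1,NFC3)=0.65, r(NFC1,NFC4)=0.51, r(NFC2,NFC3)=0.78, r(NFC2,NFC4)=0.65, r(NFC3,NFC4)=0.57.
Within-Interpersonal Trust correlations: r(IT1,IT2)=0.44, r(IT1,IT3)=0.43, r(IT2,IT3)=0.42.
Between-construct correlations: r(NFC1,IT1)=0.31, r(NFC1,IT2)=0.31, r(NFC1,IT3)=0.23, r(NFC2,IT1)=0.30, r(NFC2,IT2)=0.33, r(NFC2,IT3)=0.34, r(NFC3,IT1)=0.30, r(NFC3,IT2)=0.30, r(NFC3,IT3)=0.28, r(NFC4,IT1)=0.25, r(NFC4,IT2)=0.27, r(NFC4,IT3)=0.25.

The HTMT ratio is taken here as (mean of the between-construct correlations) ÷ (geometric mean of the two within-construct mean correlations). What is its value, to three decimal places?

Mean between = 3.47/12 = 0.2892.
Mean within-NFC = 3.88/6 = 0.6467; mean within-IT = 1.29/3 = 0.4300.
Geometric mean = √(0.6467 × 0.4300) = 0.5273.
HTMT = 0.2892 / 0.5273 = 0.548.

0.548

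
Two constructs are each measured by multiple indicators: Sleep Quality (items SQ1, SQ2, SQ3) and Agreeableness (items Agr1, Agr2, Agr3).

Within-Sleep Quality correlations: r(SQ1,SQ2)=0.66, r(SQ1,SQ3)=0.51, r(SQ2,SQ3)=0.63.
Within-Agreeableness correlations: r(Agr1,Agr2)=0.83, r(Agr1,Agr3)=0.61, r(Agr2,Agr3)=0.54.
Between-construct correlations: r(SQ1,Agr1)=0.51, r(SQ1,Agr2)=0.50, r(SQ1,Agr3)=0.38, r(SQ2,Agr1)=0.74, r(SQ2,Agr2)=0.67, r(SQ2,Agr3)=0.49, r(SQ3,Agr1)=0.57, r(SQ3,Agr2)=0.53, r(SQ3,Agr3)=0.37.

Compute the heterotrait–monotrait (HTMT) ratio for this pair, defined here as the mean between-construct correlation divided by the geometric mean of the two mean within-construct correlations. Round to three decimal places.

0.840

Mean heterotrait r = 4.76/9 = 0.5289.
Mean within-SQ = 1.80/3 = 0.6000; mean within-Agr = 1.98/3 = 0.6600.
Geometric mean = √(0.6000 × 0.6600) = 0.6293.
HTMT = 0.5289 / 0.6293 = 0.840.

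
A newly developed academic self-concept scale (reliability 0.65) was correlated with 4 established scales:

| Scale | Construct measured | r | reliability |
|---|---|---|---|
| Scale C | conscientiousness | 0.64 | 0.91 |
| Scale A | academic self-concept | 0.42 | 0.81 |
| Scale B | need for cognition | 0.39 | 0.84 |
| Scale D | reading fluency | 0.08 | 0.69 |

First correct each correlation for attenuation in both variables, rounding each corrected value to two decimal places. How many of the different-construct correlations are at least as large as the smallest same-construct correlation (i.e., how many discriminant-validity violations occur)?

1

Disattenuated r (r / √(r_scale · r_new)):
  Scale C (disc): 0.64 / √(0.91·0.65) = 0.83
  Scale A (conv): 0.42 / √(0.81·0.65) = 0.58
  Scale B (disc): 0.39 / √(0.84·0.65) = 0.53
  Scale D (disc): 0.08 / √(0.69·0.65) = 0.12
Smallest convergent = 0.58. Discriminant values: 0.83, 0.53, 0.12; count ≥ 0.58 → 1.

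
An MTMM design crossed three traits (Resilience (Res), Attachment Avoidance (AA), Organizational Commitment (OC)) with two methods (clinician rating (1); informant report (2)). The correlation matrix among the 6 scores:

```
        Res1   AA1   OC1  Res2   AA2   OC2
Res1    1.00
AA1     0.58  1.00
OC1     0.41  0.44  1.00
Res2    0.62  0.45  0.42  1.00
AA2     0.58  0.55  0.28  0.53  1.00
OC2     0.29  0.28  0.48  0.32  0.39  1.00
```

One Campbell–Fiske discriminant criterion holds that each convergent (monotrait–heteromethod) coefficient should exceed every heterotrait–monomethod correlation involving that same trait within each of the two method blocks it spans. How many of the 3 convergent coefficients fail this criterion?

1

Checking each validity diagonal entry against its comparison values:
Res (methods 1·2): 0.62 vs {0.58, 0.53, 0.41, 0.32} → pass.
AA (methods 1·2): 0.55 vs {0.58, 0.53, 0.44, 0.39} → fail.
OC (methods 1·2): 0.48 vs {0.41, 0.32, 0.44, 0.39} → pass.
1 of 3 fail.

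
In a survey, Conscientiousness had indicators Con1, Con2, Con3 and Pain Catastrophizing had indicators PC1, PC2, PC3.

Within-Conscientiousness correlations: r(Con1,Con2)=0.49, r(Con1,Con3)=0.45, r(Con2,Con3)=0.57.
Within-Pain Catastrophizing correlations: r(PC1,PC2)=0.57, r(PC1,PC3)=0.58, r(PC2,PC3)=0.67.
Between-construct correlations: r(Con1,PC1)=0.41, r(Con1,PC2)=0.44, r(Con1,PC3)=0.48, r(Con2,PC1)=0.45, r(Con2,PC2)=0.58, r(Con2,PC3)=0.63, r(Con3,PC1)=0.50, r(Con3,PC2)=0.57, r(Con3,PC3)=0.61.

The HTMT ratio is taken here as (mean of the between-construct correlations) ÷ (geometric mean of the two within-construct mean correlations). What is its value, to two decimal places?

Between-construct mean = 4.67/9 = 0.5189.
Mean within-Con = 1.51/3 = 0.5033; mean within-PC = 1.82/3 = 0.6067.
Geometric mean = √(0.5033 × 0.6067) = 0.5526.
HTMT = 0.5189 / 0.5526 = 0.94.

0.94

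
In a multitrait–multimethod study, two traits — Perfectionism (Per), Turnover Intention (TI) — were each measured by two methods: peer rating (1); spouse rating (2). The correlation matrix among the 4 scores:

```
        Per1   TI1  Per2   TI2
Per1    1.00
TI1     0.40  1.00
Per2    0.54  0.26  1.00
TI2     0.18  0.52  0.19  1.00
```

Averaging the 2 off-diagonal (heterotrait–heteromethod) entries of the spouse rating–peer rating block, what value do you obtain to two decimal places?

HTHM values (method 2 × method 1): 0.26, 0.18; mean = 0.44/2 = 0.22.

0.22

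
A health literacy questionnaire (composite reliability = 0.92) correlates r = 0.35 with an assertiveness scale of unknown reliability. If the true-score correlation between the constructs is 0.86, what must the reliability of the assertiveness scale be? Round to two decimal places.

0.18

r_true = r_obs / √(r_xx · r_yy) ⇒ 0.86 = 0.35 / √(0.92 · r_yy).
√(0.92 · r_yy) = 0.35 / 0.86 = 0.4070; 0.92 · r_yy = 0.1656; r_yy = 0.1656 / 0.92 ≈ 0.18.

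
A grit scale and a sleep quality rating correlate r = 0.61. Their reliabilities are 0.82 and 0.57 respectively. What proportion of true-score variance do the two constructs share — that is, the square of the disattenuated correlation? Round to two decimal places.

Disattenuated r = 0.61 / √(0.82 × 0.57) = 0.61 / 0.6837 = 0.8922.
Shared true-score variance = 0.8922² = 0.7960 ≈ 0.80.

0.80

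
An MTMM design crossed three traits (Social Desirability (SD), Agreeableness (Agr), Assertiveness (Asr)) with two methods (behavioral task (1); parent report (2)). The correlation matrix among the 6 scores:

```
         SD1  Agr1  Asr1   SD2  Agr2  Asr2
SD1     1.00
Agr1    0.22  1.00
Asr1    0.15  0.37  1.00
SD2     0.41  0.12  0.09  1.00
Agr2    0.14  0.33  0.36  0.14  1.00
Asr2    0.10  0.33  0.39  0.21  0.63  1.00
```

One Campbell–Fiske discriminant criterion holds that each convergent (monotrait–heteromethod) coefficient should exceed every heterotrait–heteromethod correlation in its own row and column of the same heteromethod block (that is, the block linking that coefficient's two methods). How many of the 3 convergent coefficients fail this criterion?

Checking each validity diagonal entry against its comparison values:
SD (methods 1·2): 0.41 vs {0.14, 0.12, 0.10, 0.09} → pass.
Agr (methods 1·2): 0.33 vs {0.12, 0.14, 0.33, 0.36} → fail.
Asr (methods 1·2): 0.39 vs {0.09, 0.10, 0.36, 0.33} → pass.
1 of 3 fail.

1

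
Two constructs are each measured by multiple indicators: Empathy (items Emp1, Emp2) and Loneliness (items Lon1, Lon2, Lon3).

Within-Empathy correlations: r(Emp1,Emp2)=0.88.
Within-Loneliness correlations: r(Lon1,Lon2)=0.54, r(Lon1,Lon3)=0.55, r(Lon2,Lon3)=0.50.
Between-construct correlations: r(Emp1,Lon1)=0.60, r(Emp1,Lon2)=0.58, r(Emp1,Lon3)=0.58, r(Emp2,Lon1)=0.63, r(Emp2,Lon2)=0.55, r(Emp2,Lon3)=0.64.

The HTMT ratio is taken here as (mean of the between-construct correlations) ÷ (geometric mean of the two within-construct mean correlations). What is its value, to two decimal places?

0.87

Mean heterotrait r = 3.58/6 = 0.5967.
Mean within-Emp = 0.88/1 = 0.8800; mean within-Lon = 1.59/3 = 0.5300.
Geometric mean = √(0.8800 × 0.5300) = 0.6829.
HTMT = 0.5967 / 0.6829 = 0.87.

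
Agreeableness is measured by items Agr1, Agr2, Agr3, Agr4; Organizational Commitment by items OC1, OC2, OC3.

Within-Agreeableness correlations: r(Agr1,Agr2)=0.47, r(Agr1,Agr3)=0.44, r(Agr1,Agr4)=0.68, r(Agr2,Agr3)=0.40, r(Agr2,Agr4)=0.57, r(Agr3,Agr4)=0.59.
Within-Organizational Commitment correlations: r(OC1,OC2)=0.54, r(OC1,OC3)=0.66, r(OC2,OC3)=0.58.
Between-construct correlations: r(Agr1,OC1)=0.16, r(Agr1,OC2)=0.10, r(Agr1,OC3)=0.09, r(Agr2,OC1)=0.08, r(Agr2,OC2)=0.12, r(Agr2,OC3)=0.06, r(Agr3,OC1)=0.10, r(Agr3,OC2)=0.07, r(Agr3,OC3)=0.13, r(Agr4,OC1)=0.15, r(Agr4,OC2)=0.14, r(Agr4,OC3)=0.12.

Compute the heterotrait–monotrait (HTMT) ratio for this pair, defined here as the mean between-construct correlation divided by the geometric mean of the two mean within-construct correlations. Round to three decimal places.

0.197

Mean heterotrait r = 1.32/12 = 0.1100.
Mean within-Agr = 3.15/6 = 0.5250; mean within-OC = 1.78/3 = 0.5933.
Geometric mean = √(0.5250 × 0.5933) = 0.5581.
HTMT = 0.1100 / 0.5581 = 0.197.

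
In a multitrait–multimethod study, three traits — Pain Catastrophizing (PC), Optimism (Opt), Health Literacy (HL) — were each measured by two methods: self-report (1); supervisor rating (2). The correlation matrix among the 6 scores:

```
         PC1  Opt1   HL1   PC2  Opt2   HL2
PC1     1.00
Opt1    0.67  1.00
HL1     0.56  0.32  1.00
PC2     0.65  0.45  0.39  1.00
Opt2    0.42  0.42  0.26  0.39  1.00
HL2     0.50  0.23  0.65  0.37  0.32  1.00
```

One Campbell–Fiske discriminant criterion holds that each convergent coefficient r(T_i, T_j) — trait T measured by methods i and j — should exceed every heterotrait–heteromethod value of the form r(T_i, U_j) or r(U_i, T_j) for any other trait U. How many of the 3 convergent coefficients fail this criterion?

1

Each convergent coefficient versus the relevant comparison correlations:
PC (methods 1·2): 0.65 vs {0.42, 0.45, 0.50, 0.39} → pass.
Opt (methods 1·2): 0.42 vs {0.45, 0.42, 0.23, 0.26} → fail.
HL (methods 1·2): 0.65 vs {0.39, 0.50, 0.26, 0.23} → pass.
1 of 3 fail.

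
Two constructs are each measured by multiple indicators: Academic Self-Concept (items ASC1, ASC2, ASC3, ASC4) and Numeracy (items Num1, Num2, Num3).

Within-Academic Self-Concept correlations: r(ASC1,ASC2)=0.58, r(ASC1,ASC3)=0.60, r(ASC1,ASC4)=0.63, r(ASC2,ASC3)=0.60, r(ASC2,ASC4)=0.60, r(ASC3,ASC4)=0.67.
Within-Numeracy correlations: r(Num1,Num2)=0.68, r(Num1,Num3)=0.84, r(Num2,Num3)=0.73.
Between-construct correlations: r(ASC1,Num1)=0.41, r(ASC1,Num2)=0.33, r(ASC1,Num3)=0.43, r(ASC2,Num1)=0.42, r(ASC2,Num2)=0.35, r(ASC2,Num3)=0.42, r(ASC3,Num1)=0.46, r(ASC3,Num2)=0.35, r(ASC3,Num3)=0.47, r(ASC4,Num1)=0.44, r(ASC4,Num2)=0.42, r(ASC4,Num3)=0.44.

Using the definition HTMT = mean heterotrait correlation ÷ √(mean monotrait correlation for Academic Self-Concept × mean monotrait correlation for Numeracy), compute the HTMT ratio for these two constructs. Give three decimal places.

Mean heterotrait r = 4.94/12 = 0.4117.
Mean within-ASC = 3.68/6 = 0.6133; mean within-Num = 2.25/3 = 0.7500.
Geometric mean = √(0.6133 × 0.7500) = 0.6782.
HTMT = 0.4117 / 0.6782 = 0.607.

0.607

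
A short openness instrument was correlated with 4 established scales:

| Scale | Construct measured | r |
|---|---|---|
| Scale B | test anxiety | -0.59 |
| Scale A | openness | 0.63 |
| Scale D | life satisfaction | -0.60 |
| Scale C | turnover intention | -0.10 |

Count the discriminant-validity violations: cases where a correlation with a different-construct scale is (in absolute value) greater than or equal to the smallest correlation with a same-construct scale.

0

Convergent (same construct = openness): Scale A.
Smallest convergent = 0.63. Discriminant |r|: 0.59, 0.60, 0.10; count ≥ 0.63 → 0.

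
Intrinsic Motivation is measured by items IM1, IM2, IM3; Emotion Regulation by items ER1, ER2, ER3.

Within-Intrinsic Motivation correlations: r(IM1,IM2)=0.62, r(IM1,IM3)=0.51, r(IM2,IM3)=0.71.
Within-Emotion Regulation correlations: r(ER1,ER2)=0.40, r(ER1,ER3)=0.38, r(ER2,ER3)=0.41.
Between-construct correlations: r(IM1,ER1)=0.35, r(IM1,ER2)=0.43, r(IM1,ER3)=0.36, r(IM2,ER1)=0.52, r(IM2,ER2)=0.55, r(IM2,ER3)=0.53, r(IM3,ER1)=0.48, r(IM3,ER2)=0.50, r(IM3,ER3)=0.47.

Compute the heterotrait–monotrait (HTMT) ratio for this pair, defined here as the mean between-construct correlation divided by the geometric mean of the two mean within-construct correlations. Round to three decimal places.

Mean between = 4.19/9 = 0.4656.
Mean within-IM = 1.84/3 = 0.6133; mean within-ER = 1.19/3 = 0.3967.
Geometric mean = √(0.6133 × 0.3967) = 0.4933.
HTMT = 0.4656 / 0.4933 = 0.944.

0.944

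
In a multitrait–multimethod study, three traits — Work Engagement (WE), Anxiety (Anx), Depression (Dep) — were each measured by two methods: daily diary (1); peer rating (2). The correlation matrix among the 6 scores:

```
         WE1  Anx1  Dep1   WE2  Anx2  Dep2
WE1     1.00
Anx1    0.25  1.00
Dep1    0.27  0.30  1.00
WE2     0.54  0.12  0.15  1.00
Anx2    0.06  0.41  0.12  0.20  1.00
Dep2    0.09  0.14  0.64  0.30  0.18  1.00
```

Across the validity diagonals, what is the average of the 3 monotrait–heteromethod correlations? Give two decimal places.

Convergent values: 0.54, 0.41, 0.64; mean = 1.59/3 = 0.53.

0.53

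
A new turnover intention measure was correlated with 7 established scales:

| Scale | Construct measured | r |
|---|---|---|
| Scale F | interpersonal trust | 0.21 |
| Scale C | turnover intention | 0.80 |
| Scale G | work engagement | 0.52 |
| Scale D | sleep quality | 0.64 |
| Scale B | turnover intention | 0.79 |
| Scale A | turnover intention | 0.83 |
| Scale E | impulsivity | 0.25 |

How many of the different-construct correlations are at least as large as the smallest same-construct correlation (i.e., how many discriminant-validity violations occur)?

Convergent (same construct = turnover intention): Scale C, Scale B, Scale A.
Smallest convergent = 0.79. Discriminant values: 0.21, 0.52, 0.64, 0.25; count ≥ 0.79 → 0.

0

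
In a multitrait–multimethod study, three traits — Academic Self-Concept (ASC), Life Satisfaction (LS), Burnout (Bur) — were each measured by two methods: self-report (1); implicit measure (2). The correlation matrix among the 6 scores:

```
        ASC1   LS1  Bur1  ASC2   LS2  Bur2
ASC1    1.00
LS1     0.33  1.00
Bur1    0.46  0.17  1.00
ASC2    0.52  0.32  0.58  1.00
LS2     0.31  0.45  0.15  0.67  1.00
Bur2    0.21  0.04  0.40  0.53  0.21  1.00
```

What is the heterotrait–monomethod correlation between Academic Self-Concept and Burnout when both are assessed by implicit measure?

0.53

Different traits, same method: r(ASC2, Bur2) = 0.53.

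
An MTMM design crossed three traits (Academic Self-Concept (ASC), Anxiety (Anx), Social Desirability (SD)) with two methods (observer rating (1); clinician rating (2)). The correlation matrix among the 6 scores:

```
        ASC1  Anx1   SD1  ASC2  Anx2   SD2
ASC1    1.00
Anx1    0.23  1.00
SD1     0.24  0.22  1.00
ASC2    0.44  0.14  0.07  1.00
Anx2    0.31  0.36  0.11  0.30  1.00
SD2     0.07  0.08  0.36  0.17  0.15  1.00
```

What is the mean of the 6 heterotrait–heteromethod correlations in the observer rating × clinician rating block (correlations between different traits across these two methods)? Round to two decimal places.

0.13

HTHM values (method 1 × method 2): 0.31, 0.07, 0.14, 0.08, 0.07, 0.11; mean = 0.78/6 = 0.13.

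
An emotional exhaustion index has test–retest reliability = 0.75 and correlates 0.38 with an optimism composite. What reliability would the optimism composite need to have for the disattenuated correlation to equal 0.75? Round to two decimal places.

r_true = r_obs / √(r_xx · r_yy) ⇒ 0.75 = 0.38 / √(0.75 · r_yy).
√(0.75 · r_yy) = 0.38 / 0.75 = 0.5067; 0.75 · r_yy = 0.2567; r_yy = 0.2567 / 0.75 ≈ 0.34.

0.34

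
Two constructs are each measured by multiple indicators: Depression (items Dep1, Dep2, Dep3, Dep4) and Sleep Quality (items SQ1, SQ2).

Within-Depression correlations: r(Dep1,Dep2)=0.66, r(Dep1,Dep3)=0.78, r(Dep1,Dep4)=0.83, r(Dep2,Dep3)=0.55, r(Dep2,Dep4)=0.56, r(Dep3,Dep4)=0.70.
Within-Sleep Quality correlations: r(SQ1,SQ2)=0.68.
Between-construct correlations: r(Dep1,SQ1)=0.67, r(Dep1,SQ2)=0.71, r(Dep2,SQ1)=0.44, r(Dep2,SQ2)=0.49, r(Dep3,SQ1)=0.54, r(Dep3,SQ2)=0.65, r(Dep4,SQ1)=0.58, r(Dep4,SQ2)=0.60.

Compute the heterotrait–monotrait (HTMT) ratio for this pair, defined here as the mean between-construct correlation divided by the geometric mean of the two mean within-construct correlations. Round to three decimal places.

0.860

Between-construct mean = 4.68/8 = 0.5850.
Mean within-Dep = 4.08/6 = 0.6800; mean within-SQ = 0.68/1 = 0.6800.
Geometric mean = √(0.6800 × 0.6800) = 0.6800.
HTMT = 0.5850 / 0.6800 = 0.860.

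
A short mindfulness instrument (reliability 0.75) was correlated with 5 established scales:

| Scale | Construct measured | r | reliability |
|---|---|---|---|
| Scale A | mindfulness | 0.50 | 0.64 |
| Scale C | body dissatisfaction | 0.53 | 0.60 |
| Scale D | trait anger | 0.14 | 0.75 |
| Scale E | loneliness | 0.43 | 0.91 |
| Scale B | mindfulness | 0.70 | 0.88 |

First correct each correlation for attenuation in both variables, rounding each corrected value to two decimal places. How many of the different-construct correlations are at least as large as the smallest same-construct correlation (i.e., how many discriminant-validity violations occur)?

1

Disattenuated r (r / √(r_scale · r_new)):
  Scale A (conv): 0.50 / √(0.64·0.75) = 0.72
  Scale C (disc): 0.53 / √(0.60·0.75) = 0.79
  Scale D (disc): 0.14 / √(0.75·0.75) = 0.19
  Scale E (disc): 0.43 / √(0.91·0.75) = 0.52
  Scale B (conv): 0.70 / √(0.88·0.75) = 0.86
Smallest convergent = 0.72. Discriminant values: 0.79, 0.19, 0.52; count ≥ 0.72 → 1.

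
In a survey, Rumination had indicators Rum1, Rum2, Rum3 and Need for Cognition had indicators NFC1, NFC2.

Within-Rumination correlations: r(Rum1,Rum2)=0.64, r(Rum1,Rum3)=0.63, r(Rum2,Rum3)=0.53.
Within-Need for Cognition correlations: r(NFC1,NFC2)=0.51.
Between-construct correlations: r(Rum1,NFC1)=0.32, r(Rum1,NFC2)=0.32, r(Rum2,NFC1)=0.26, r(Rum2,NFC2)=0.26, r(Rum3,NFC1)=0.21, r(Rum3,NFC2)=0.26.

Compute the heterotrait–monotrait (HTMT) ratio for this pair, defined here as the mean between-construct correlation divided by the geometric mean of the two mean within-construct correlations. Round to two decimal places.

Between-construct mean = 1.63/6 = 0.2717.
Mean within-Rum = 1.80/3 = 0.6000; mean within-NFC = 0.51/1 = 0.5100.
Geometric mean = √(0.6000 × 0.5100) = 0.5532.
HTMT = 0.2717 / 0.5532 = 0.49.

0.49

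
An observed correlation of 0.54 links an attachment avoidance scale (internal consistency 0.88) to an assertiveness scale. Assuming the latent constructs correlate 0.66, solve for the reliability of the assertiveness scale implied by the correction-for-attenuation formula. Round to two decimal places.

r_true = r_obs / √(r_xx · r_yy) ⇒ 0.66 = 0.54 / √(0.88 · r_yy).
√(0.88 · r_yy) = 0.54 / 0.66 = 0.8182; 0.88 · r_yy = 0.6695; r_yy = 0.6695 / 0.88 ≈ 0.76.

0.76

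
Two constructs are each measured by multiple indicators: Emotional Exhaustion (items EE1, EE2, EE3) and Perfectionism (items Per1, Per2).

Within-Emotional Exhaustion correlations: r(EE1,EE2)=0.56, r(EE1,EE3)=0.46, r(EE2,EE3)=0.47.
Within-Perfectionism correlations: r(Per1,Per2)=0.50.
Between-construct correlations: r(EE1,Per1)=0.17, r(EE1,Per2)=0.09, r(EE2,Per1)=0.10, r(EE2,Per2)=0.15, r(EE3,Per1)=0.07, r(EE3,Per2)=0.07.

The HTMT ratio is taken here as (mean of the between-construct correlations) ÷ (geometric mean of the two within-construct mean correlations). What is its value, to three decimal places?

Between-construct mean = 0.65/6 = 0.1083.
Mean within-EE = 1.49/3 = 0.4967; mean within-Per = 0.50/1 = 0.5000.
Geometric mean = √(0.4967 × 0.5000) = 0.4983.
HTMT = 0.1083 / 0.4983 = 0.217.

0.217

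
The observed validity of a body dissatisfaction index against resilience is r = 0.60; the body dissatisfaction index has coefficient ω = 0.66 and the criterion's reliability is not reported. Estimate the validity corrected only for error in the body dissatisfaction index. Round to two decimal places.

Single correction: r_c = r_obs / √r_xx = 0.60 / √0.66 = 0.60 / 0.8124 ≈ 0.74.

0.74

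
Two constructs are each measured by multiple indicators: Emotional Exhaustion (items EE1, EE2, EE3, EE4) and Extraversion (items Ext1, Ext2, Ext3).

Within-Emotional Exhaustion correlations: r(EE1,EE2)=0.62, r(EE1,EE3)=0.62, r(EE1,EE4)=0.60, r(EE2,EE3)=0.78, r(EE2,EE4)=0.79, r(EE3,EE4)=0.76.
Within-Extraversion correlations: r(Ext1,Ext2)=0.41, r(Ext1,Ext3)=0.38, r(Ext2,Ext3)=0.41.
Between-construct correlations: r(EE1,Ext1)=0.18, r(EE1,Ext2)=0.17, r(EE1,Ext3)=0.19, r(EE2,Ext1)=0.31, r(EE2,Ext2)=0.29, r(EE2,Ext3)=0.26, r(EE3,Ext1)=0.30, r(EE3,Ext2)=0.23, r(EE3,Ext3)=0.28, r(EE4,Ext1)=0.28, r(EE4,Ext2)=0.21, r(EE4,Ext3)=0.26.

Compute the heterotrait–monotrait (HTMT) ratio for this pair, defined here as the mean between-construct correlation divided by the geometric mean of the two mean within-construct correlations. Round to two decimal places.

0.47

Between-construct mean = 2.96/12 = 0.2467.
Mean within-EE = 4.17/6 = 0.6950; mean within-Ext = 1.20/3 = 0.4000.
Geometric mean = √(0.6950 × 0.4000) = 0.5273.
HTMT = 0.2467 / 0.5273 = 0.47.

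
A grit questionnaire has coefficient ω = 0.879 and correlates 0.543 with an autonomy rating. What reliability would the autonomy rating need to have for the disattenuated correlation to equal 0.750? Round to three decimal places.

0.596

r_true = r_obs / √(r_xx · r_yy) ⇒ 0.750 = 0.543 / √(0.879 · r_yy).
√(0.879 · r_yy) = 0.543 / 0.750 = 0.7240; 0.879 · r_yy = 0.5242; r_yy = 0.5242 / 0.879 ≈ 0.596.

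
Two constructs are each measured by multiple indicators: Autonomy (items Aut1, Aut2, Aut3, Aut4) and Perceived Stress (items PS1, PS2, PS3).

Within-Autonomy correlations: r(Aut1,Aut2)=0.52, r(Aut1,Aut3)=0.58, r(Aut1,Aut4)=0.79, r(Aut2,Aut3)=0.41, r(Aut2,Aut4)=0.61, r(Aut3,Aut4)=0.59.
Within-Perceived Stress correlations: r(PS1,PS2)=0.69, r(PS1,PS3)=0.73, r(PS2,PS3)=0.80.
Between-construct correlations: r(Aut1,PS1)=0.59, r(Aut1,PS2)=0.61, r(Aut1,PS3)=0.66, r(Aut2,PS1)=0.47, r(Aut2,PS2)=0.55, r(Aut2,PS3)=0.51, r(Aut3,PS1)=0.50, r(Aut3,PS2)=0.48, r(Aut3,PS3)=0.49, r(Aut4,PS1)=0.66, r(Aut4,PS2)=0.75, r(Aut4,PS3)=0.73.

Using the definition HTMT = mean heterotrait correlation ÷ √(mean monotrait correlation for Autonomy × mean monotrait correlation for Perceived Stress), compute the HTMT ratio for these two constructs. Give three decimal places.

0.888

Between-construct mean = 7.00/12 = 0.5833.
Mean within-Aut = 3.50/6 = 0.5833; mean within-PS = 2.22/3 = 0.7400.
Geometric mean = √(0.5833 × 0.7400) = 0.6570.
HTMT = 0.5833 / 0.6570 = 0.888.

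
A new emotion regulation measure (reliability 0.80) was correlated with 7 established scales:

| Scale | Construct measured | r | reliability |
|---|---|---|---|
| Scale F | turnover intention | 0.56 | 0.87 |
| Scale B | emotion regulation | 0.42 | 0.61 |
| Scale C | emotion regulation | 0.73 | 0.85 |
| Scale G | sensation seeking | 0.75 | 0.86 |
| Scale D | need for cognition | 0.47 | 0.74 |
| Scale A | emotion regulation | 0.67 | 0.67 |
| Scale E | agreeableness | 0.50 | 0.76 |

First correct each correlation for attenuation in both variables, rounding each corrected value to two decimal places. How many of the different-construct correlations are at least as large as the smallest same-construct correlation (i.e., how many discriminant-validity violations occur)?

Disattenuated r (r / √(r_scale · r_new)):
  Scale F (disc): 0.56 / √(0.87·0.80) = 0.67
  Scale B (conv): 0.42 / √(0.61·0.80) = 0.60
  Scale C (conv): 0.73 / √(0.85·0.80) = 0.89
  Scale G (disc): 0.75 / √(0.86·0.80) = 0.90
  Scale D (disc): 0.47 / √(0.74·0.80) = 0.61
  Scale A (conv): 0.67 / √(0.67·0.80) = 0.92
  Scale E (disc): 0.50 / √(0.76·0.80) = 0.64
Smallest convergent = 0.60. Discriminant values: 0.67, 0.90, 0.61, 0.64; count ≥ 0.60 → 4.

4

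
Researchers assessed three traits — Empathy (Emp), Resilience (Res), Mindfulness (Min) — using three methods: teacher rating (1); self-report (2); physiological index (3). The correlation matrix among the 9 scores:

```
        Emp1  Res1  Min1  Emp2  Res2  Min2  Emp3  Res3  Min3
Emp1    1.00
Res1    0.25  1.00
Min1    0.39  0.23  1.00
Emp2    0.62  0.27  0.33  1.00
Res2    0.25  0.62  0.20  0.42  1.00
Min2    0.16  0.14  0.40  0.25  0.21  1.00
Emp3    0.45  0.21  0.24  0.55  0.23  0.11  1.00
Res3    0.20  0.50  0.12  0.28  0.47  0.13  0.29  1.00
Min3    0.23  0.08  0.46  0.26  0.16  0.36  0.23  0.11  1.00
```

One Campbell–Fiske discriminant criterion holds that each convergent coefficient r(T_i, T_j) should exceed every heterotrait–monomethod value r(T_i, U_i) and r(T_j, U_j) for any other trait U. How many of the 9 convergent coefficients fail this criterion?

0

Each convergent coefficient versus the relevant comparison correlations:
Emp (methods 1·2): 0.62 vs {0.25, 0.42, 0.39, 0.25} → pass.
Emp (methods 1·3): 0.45 vs {0.25, 0.29, 0.39, 0.23} → pass.
Emp (methods 2·3): 0.55 vs {0.42, 0.29, 0.25, 0.23} → pass.
Res (methods 1·2): 0.62 vs {0.25, 0.42, 0.23, 0.21} → pass.
Res (methods 1·3): 0.50 vs {0.25, 0.29, 0.23, 0.11} → pass.
Res (methods 2·3): 0.47 vs {0.42, 0.29, 0.21, 0.11} → pass.
Min (methods 1·2): 0.40 vs {0.39, 0.25, 0.23, 0.21} → pass.
Min (methods 1·3): 0.46 vs {0.39, 0.23, 0.23, 0.11} → pass.
Min (methods 2·3): 0.36 vs {0.25, 0.23, 0.21, 0.11} → pass.
0 of 9 fail.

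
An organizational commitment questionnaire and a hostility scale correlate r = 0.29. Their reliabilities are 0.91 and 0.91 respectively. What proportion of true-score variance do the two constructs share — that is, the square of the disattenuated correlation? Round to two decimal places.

Disattenuated r = 0.29 / √(0.91 × 0.91) = 0.29 / 0.9100 = 0.3187.
Shared true-score variance = 0.3187² = 0.1016 ≈ 0.10.

0.10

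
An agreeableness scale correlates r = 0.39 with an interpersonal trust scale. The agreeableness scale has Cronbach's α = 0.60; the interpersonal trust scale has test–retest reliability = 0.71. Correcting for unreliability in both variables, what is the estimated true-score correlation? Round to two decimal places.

0.60

r_true = r_obs / √(r_xx · r_yy) = 0.39 / √(0.60 × 0.71) = 0.39 / √0.4260 = 0.39 / 0.6527 ≈ 0.60.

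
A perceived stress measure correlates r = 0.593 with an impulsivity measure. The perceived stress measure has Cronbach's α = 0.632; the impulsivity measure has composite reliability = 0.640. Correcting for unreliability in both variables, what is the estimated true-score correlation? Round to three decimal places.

0.932

r_true = r_obs / √(r_xx · r_yy) = 0.593 / √(0.632 × 0.640) = 0.593 / √0.404480 = 0.593 / 0.6360 ≈ 0.932.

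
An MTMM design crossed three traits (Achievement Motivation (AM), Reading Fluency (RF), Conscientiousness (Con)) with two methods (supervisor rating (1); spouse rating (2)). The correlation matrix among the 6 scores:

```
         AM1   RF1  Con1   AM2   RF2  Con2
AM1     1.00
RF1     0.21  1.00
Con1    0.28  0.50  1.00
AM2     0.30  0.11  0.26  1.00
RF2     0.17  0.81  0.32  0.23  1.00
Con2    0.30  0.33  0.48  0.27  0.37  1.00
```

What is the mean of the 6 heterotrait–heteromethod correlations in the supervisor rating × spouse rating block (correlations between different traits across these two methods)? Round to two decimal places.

0.25

HTHM values (method 1 × method 2): 0.17, 0.30, 0.11, 0.33, 0.26, 0.32; mean = 1.49/6 = 0.25.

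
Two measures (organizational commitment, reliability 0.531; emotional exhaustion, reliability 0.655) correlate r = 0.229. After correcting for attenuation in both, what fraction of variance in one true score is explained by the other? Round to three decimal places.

Disattenuated r = 0.229 / √(0.531 × 0.655) = 0.229 / 0.5897 = 0.3883.
Shared true-score variance = 0.3883² = 0.1508 ≈ 0.151.

0.151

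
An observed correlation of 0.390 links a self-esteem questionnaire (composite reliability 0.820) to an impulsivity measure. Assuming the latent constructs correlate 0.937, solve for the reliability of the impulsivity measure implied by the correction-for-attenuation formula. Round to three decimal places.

0.211

r_true = r_obs / √(r_xx · r_yy) ⇒ 0.937 = 0.390 / √(0.820 · r_yy).
√(0.820 · r_yy) = 0.390 / 0.937 = 0.4162; 0.820 · r_yy = 0.1732; r_yy = 0.1732 / 0.820 ≈ 0.211.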